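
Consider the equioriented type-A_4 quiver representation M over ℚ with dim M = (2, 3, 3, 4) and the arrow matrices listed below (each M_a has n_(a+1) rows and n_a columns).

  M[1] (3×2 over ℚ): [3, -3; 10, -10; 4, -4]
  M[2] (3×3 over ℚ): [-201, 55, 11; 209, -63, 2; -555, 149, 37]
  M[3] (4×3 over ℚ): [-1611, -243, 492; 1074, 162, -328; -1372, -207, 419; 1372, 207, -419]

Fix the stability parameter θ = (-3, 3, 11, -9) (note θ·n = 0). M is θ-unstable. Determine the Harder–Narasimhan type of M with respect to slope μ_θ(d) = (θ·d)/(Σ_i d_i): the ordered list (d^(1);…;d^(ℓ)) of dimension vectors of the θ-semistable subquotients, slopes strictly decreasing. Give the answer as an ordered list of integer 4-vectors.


Interval decomposition of M: I[1,1], I[1,3], I[2,2], I[2,4], I[3,4], I[4,4]^2.
HN type (ℓ=6): μ^(1)=11; μ^(2)=3; μ^(3)=5/3; μ^(4)=1; μ^(5)=-3; μ^(6)=-9

((0, 0, 1, 0); (0, 2, 0, 0); (0, 1, 1, 1); (0, 0, 1, 1); (2, 0, 0, 0); (0, 0, 0, 2))


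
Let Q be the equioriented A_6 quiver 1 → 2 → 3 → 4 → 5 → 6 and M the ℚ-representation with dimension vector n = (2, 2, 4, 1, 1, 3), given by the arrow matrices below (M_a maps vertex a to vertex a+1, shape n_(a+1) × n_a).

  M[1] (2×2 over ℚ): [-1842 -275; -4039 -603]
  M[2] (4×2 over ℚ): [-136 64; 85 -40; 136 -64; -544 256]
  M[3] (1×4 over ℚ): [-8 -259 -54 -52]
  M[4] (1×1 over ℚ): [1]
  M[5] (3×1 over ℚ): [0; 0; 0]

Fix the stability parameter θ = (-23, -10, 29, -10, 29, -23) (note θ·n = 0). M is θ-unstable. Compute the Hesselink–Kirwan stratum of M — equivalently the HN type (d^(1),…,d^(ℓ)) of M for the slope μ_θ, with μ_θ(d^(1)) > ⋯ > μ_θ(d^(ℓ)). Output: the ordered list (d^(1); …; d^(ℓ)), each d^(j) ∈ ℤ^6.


Barcode: M ≅ I[1,2], I[1,5], I[3,3]^3, I[6,6]^3. HN layers by μ_θ (4 steps, strictly decreasing):
  μ^(1)=29; μ^(2)=19/2; μ^(3)=-10; μ^(4)=-23

((0, 0, 3, 0, 1, 0); (0, 0, 1, 1, 0, 0); (0, 2, 0, 0, 0, 0); (2, 0, 0, 0, 0, 3))


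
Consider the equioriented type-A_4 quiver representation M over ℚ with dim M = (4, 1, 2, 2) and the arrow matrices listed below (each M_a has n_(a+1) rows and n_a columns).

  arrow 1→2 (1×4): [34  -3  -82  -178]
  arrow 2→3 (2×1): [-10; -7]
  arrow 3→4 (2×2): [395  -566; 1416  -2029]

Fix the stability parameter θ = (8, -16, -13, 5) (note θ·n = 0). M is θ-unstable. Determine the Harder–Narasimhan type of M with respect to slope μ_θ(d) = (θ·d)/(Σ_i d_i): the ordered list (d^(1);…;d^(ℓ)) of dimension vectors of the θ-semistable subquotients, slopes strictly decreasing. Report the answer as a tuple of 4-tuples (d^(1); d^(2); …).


Via rank(M_{q-1}∘⋯∘M_p): M ≅ I[1,1]^3, I[1,4], I[3,4].
μ_θ-semistable layers: μ^(1)=8; μ^(2)=5; μ^(3)=-7; μ^(4)=-13

((3, 0, 0, 0); (0, 0, 0, 2); (1, 1, 1, 0); (0, 0, 1, 0))


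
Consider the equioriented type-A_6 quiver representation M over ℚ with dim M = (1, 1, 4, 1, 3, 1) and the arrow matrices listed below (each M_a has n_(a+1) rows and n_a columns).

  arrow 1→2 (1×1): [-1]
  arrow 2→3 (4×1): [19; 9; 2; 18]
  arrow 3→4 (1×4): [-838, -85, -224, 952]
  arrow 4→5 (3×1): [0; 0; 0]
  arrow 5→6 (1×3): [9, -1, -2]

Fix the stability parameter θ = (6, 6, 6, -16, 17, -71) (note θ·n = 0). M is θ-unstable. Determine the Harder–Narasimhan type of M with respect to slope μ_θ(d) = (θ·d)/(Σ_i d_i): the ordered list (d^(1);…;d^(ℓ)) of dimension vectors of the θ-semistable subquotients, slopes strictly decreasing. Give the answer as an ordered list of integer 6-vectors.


Barcode: M ≅ I[1,4], I[3,3]^3, I[5,5]^2, I[5,6]. HN layers by μ_θ (4 steps, strictly decreasing):
  μ^(1)=17; μ^(2)=6; μ^(3)=1/2; μ^(4)=-27

((0, 0, 0, 0, 2, 0); (0, 0, 3, 0, 0, 0); (1, 1, 1, 1, 0, 0); (0, 0, 0, 0, 1, 1))


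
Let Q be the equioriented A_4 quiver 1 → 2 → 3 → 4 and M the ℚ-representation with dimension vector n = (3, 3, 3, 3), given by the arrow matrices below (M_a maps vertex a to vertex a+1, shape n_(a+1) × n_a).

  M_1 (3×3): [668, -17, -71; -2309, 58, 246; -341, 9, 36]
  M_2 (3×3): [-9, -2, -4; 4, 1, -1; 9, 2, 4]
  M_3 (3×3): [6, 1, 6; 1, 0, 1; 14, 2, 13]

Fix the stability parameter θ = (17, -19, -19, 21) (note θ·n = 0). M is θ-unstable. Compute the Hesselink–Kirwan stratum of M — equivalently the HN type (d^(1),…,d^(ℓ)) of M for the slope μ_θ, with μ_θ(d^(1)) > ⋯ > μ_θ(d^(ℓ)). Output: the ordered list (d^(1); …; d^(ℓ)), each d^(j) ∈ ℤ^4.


Interval decomposition of M: I[1,2], I[1,4]^2, I[3,4].
HN type (ℓ=4): μ^(1)=21; μ^(2)=-1; μ^(3)=-7; μ^(4)=-19

((0, 0, 0, 3); (1, 1, 0, 0); (2, 2, 2, 0); (0, 0, 1, 0))


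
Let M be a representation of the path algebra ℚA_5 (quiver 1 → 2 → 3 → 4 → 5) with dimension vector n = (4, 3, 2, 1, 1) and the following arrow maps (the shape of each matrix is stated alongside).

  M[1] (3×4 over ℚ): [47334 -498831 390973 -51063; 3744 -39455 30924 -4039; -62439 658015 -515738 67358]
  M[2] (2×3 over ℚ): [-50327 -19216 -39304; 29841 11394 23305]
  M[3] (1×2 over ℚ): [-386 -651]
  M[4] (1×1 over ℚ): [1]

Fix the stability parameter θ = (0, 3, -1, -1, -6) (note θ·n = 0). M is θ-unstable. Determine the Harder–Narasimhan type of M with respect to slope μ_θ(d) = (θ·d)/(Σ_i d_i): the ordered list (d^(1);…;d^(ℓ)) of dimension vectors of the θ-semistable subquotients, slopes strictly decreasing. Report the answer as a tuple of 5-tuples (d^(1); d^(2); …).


Barcode: M ≅ I[1,1], I[1,2], I[1,3], I[1,5]. HN layers by μ_θ (4 steps, strictly decreasing):
  μ^(1)=3; μ^(2)=1; μ^(3)=0; μ^(4)=-1

((0, 1, 0, 0, 0); (0, 1, 1, 0, 0); (3, 0, 0, 0, 0); (1, 1, 1, 1, 1))


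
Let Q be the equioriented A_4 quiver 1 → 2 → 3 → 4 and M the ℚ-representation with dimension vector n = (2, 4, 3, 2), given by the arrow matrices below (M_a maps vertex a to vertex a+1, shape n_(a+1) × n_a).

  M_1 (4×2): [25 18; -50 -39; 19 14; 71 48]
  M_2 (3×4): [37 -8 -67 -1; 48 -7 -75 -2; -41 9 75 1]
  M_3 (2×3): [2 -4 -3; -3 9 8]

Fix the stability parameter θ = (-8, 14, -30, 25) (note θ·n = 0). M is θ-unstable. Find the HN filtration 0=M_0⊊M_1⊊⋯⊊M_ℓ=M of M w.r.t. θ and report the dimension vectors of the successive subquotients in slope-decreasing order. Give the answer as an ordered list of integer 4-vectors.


Via rank(M_{q-1}∘⋯∘M_p): M ≅ I[1,4]^2, I[2,2], I[2,3].
μ_θ-semistable layers: μ^(1)=25; μ^(2)=14; μ^(3)=-8

((0, 0, 0, 2); (0, 1, 0, 0); (2, 3, 3, 0))


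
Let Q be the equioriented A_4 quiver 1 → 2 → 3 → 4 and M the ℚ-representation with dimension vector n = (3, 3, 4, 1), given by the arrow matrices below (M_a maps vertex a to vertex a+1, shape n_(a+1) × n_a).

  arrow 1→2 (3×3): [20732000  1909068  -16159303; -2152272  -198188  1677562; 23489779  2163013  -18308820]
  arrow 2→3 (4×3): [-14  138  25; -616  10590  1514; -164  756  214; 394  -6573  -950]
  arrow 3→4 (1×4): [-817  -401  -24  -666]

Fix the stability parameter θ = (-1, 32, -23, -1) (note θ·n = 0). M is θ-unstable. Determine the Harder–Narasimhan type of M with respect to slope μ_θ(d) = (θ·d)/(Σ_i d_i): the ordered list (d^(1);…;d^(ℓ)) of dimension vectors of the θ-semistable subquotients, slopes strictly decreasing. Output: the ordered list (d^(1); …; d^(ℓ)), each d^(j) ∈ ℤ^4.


Via rank(M_{q-1}∘⋯∘M_p): M ≅ I[1,2], I[1,3], I[1,4], I[3,3]^2.
μ_θ-semistable layers: μ^(1)=32; μ^(2)=9/2; μ^(3)=8/3; μ^(4)=-1; μ^(5)=-23

((0, 1, 0, 0); (0, 1, 1, 0); (0, 1, 1, 1); (3, 0, 0, 0); (0, 0, 2, 0))


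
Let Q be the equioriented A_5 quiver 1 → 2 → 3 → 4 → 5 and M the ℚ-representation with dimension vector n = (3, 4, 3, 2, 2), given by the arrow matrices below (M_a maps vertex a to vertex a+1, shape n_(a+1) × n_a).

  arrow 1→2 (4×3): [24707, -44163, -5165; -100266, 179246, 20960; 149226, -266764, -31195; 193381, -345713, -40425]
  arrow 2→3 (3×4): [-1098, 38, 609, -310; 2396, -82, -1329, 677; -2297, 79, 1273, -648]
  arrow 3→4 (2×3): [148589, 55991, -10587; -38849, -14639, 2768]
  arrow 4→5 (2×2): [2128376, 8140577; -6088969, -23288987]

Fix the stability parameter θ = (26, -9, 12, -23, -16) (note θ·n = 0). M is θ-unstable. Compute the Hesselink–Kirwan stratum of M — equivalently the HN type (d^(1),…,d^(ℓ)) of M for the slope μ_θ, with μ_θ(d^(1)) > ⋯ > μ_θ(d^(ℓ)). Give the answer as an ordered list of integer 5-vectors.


Barcode: M ≅ I[1,1], I[1,5]^2, I[2,2], I[2,3]. HN layers by μ_θ (4 steps, strictly decreasing):
  μ^(1)=26; μ^(2)=12; μ^(3)=-2; μ^(4)=-9

((1, 0, 0, 0, 0); (0, 0, 1, 0, 0); (2, 2, 2, 2, 2); (0, 2, 0, 0, 0))


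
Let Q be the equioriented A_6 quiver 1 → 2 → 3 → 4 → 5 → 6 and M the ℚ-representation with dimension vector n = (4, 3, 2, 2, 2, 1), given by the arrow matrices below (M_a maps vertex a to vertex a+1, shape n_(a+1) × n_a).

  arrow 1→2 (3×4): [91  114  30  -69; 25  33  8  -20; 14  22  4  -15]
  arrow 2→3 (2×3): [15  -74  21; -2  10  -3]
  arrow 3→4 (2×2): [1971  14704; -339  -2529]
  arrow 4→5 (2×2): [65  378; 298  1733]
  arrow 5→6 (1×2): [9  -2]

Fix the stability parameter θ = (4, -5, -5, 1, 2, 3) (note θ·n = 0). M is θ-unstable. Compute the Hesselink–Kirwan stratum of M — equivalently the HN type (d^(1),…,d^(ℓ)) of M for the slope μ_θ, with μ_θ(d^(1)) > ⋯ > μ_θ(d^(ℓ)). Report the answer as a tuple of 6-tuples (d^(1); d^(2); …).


Barcode: M ≅ I[1,1], I[1,2], I[1,5], I[1,6]. HN layers by μ_θ (6 steps, strictly decreasing):
  μ^(1)=4; μ^(2)=3; μ^(3)=2; μ^(4)=1; μ^(5)=-1/2; μ^(6)=-2

((1, 0, 0, 0, 0, 0); (0, 0, 0, 0, 0, 1); (0, 0, 0, 0, 2, 0); (0, 0, 0, 2, 0, 0); (1, 1, 0, 0, 0, 0); (2, 2, 2, 0, 0, 0))


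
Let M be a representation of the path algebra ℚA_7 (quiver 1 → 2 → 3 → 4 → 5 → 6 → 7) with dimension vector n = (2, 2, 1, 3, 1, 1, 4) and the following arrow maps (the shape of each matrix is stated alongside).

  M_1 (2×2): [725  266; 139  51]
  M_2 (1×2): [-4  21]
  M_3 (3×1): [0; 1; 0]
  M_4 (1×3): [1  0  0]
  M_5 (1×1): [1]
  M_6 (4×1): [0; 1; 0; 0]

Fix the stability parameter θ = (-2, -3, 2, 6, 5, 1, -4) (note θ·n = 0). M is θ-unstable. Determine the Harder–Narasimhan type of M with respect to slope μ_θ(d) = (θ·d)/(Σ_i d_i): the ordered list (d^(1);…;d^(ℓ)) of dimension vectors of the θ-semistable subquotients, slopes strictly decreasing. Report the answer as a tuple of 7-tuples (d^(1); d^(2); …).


Via rank(M_{q-1}∘⋯∘M_p): M ≅ I[1,2], I[1,4], I[4,4], I[4,7], I[7,7]^3.
μ_θ-semistable layers: μ^(1)=6; μ^(2)=2; μ^(3)=-5/2; μ^(4)=-4

((0, 0, 0, 2, 0, 0, 0); (0, 0, 1, 1, 1, 1, 1); (2, 2, 0, 0, 0, 0, 0); (0, 0, 0, 0, 0, 0, 3))


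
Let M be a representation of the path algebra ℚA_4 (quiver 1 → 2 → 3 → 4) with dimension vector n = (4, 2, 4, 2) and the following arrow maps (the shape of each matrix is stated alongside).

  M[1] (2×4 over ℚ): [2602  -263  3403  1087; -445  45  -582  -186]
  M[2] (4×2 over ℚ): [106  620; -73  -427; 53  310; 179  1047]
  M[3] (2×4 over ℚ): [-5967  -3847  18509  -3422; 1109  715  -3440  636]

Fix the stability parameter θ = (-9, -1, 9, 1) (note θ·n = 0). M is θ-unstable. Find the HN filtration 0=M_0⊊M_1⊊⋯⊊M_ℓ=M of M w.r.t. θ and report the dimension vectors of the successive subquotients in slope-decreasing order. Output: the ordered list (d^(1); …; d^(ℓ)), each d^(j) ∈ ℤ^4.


Via rank(M_{q-1}∘⋯∘M_p): M ≅ I[1,1]^2, I[1,4]^2, I[3,3]^2.
μ_θ-semistable layers: μ^(1)=9; μ^(2)=5; μ^(3)=-1; μ^(4)=-9

((0, 0, 2, 0); (0, 0, 2, 2); (0, 2, 0, 0); (4, 0, 0, 0))


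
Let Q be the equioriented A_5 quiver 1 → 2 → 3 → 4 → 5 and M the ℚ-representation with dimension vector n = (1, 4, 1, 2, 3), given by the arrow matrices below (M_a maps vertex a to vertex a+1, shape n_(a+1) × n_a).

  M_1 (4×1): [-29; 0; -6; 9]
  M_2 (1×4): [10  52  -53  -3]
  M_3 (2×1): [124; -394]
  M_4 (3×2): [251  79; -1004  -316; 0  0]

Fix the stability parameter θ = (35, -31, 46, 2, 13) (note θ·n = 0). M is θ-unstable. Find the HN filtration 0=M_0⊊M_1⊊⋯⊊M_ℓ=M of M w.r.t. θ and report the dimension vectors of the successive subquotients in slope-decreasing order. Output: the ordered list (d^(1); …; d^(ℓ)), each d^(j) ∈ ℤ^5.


Interval decomposition of M: I[1,5], I[2,2]^3, I[4,4], I[5,5]^2.
HN type (ℓ=4): μ^(1)=61/3; μ^(2)=13; μ^(3)=2; μ^(4)=-31

((0, 0, 1, 1, 1); (0, 0, 0, 0, 2); (1, 1, 0, 1, 0); (0, 3, 0, 0, 0))


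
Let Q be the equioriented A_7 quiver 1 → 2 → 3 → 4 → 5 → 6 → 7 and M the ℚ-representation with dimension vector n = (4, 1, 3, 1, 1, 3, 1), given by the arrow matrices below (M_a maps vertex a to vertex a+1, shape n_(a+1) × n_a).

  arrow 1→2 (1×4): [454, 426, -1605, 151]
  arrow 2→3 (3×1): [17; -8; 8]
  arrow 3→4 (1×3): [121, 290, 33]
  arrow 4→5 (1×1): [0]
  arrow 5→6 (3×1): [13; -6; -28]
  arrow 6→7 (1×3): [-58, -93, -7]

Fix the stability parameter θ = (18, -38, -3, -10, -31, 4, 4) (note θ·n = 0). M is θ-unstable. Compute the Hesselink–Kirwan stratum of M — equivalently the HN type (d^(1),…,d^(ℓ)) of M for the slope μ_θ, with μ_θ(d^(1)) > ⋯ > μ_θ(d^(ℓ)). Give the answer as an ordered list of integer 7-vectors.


Interval decomposition of M: I[1,1]^3, I[1,4], I[3,3]^2, I[5,6], I[6,6], I[6,7].
HN type (ℓ=6): μ^(1)=18; μ^(2)=4; μ^(3)=-3; μ^(4)=-13/2; μ^(5)=-10; μ^(6)=-31

((3, 0, 0, 0, 0, 0, 0); (0, 0, 0, 0, 0, 3, 1); (0, 0, 2, 0, 0, 0, 0); (0, 0, 1, 1, 0, 0, 0); (1, 1, 0, 0, 0, 0, 0); (0, 0, 0, 0, 1, 0, 0))


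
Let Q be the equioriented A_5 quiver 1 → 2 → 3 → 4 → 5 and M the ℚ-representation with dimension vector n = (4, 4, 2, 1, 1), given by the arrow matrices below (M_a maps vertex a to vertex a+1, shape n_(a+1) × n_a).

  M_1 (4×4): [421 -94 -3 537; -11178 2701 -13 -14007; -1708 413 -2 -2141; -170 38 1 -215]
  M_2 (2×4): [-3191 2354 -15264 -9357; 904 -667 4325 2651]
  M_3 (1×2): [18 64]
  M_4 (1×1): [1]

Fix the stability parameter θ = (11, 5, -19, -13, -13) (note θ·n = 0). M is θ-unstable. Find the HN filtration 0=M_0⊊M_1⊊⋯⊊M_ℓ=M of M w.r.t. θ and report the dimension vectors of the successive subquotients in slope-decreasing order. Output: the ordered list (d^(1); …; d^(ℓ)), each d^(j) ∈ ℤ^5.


Via rank(M_{q-1}∘⋯∘M_p): M ≅ I[1,2]^2, I[1,3], I[1,5].
μ_θ-semistable layers: μ^(1)=8; μ^(2)=-1; μ^(3)=-29/5

((2, 2, 0, 0, 0); (1, 1, 1, 0, 0); (1, 1, 1, 1, 1))


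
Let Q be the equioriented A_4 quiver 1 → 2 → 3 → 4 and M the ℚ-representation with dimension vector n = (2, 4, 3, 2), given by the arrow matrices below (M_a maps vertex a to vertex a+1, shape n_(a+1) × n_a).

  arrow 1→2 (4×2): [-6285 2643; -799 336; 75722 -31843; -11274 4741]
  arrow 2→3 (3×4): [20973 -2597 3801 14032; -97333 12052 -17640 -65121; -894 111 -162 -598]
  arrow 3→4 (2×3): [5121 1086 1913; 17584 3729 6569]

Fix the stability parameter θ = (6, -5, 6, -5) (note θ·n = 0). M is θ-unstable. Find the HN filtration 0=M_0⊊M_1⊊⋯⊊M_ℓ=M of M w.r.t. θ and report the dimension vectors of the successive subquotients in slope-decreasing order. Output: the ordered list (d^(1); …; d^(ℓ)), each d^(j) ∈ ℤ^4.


Barcode: M ≅ I[1,4]^2, I[2,2], I[2,3]. HN layers by μ_θ (3 steps, strictly decreasing):
  μ^(1)=6; μ^(2)=1/2; μ^(3)=-5

((0, 0, 1, 0); (2, 2, 2, 2); (0, 2, 0, 0))


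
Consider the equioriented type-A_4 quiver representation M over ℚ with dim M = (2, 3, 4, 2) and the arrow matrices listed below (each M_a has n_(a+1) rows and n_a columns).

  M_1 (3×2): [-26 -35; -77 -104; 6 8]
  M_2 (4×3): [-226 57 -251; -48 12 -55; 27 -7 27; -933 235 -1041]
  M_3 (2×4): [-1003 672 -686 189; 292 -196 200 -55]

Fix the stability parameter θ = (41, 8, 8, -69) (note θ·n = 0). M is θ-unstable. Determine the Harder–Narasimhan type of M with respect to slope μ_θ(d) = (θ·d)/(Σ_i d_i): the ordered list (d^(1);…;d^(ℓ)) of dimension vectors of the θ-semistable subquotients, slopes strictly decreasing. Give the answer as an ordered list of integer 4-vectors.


Interval decomposition of M: I[1,4]^2, I[2,3], I[3,3].
HN type (ℓ=2): μ^(1)=8; μ^(2)=-3

((0, 1, 2, 0); (2, 2, 2, 2))


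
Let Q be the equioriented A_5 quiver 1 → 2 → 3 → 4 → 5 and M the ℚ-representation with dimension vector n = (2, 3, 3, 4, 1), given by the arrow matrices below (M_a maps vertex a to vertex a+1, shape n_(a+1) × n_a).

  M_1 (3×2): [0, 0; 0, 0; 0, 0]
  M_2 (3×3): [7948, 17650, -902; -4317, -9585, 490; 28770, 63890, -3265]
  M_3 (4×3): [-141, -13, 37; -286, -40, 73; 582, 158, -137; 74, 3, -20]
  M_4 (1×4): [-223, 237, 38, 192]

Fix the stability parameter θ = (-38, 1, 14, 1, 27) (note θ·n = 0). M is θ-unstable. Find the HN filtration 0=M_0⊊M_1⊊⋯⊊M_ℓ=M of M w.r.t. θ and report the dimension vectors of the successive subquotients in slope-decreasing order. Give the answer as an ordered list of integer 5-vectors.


Barcode: M ≅ I[1,1]^2, I[2,4]^2, I[2,5], I[4,4]. HN layers by μ_θ (4 steps, strictly decreasing):
  μ^(1)=27; μ^(2)=15/2; μ^(3)=1; μ^(4)=-38

((0, 0, 0, 0, 1); (0, 0, 3, 3, 0); (0, 3, 0, 1, 0); (2, 0, 0, 0, 0))


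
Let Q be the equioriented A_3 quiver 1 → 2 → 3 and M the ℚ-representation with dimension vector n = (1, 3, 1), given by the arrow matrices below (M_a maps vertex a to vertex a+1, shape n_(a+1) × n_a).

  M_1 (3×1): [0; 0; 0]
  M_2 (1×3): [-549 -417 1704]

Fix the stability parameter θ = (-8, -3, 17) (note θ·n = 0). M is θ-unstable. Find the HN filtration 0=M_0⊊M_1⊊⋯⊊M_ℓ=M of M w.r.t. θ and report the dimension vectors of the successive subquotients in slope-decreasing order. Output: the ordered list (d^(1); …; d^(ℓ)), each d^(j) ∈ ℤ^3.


Barcode: M ≅ I[1,1], I[2,2]^2, I[2,3]. HN layers by μ_θ (3 steps, strictly decreasing):
  μ^(1)=17; μ^(2)=-3; μ^(3)=-8

((0, 0, 1); (0, 3, 0); (1, 0, 0))


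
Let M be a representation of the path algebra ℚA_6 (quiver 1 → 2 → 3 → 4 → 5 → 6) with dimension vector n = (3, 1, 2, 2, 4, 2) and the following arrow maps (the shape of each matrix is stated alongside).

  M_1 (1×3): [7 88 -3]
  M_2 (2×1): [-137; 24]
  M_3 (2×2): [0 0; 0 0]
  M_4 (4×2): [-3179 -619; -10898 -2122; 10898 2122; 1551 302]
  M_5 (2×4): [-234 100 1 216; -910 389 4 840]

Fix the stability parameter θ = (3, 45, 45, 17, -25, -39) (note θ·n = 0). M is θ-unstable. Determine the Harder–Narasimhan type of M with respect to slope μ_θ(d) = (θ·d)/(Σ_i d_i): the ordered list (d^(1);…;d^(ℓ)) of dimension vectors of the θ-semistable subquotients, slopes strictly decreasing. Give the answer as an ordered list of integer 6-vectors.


Via rank(M_{q-1}∘⋯∘M_p): M ≅ I[1,1]^2, I[1,3], I[3,3], I[4,5]^2, I[5,6]^2.
μ_θ-semistable layers: μ^(1)=45; μ^(2)=3; μ^(3)=-4; μ^(4)=-32

((0, 1, 2, 0, 0, 0); (3, 0, 0, 0, 0, 0); (0, 0, 0, 2, 2, 0); (0, 0, 0, 0, 2, 2))


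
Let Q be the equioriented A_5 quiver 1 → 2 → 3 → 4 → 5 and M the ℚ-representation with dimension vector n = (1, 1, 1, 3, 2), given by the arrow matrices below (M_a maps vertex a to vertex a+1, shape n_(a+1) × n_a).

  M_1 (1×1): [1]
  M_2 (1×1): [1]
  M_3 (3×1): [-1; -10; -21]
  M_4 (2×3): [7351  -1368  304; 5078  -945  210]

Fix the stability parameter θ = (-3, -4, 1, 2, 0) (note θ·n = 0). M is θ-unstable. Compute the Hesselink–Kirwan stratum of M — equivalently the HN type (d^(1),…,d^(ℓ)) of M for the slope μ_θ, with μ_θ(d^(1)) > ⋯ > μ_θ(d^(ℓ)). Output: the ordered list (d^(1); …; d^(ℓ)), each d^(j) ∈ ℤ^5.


Via rank(M_{q-1}∘⋯∘M_p): M ≅ I[1,5], I[4,4], I[4,5].
μ_θ-semistable layers: μ^(1)=2; μ^(2)=1; μ^(3)=-7/2

((0, 0, 0, 1, 0); (0, 0, 1, 2, 2); (1, 1, 0, 0, 0))


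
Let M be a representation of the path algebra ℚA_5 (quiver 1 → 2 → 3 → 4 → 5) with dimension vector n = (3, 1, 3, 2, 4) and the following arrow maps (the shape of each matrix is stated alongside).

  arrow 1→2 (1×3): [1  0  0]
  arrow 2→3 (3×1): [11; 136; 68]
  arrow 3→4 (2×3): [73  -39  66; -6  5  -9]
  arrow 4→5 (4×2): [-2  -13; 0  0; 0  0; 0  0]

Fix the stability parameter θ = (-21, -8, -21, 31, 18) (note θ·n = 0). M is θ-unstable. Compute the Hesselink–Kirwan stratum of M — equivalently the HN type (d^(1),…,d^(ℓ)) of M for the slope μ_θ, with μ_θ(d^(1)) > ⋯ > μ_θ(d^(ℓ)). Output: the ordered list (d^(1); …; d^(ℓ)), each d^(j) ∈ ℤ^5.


Interval decomposition of M: I[1,1]^2, I[1,4], I[3,3], I[3,5], I[5,5]^3.
HN type (ℓ=5): μ^(1)=31; μ^(2)=49/2; μ^(3)=18; μ^(4)=-29/2; μ^(5)=-21

((0, 0, 0, 1, 0); (0, 0, 0, 1, 1); (0, 0, 0, 0, 3); (0, 1, 1, 0, 0); (3, 0, 2, 0, 0))


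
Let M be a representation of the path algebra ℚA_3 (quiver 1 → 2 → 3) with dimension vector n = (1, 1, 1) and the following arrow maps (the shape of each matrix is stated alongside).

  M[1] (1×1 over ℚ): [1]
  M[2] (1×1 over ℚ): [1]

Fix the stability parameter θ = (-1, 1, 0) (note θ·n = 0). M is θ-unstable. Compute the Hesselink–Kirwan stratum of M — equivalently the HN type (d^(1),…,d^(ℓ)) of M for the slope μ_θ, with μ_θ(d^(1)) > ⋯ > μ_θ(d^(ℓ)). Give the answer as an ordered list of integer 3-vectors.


Via rank(M_{q-1}∘⋯∘M_p): M ≅ I[1,3].
μ_θ-semistable layers: μ^(1)=1/2; μ^(2)=-1

((0, 1, 1); (1, 0, 0))


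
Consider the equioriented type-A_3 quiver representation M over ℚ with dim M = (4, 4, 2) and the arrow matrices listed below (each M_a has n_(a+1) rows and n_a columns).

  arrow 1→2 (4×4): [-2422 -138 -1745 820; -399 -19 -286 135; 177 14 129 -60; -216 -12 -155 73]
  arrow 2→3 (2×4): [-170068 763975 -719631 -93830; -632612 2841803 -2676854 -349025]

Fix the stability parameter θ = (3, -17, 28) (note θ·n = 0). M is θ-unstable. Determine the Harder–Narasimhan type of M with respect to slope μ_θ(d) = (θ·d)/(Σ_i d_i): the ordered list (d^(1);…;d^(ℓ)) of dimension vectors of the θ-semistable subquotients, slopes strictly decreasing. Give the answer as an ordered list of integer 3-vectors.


Interval decomposition of M: I[1,2]^2, I[1,3]^2.
HN type (ℓ=2): μ^(1)=28; μ^(2)=-7

((0, 0, 2); (4, 4, 0))


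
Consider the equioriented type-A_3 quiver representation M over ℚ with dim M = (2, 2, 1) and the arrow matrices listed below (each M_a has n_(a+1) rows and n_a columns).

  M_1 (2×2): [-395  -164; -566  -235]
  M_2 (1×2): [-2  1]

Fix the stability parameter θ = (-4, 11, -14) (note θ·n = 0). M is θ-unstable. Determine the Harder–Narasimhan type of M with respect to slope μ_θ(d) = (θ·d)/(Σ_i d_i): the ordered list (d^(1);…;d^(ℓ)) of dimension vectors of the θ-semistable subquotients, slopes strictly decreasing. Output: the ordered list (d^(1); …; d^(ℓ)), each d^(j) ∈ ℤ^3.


Via rank(M_{q-1}∘⋯∘M_p): M ≅ I[1,2], I[1,3].
μ_θ-semistable layers: μ^(1)=11; μ^(2)=-3/2; μ^(3)=-4

((0, 1, 0); (0, 1, 1); (2, 0, 0))


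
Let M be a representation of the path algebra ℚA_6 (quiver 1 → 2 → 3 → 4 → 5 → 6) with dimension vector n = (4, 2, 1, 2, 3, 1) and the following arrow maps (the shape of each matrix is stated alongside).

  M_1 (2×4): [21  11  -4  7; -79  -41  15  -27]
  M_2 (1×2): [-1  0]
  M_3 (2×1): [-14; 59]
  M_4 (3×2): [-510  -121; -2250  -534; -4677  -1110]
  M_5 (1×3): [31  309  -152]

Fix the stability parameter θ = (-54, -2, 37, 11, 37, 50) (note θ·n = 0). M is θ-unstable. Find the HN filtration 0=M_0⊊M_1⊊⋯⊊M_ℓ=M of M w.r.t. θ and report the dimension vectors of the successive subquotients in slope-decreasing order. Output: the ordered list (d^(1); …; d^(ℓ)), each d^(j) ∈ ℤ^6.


Interval decomposition of M: I[1,1]^2, I[1,2], I[1,6], I[4,5], I[5,5].
HN type (ℓ=6): μ^(1)=50; μ^(2)=37; μ^(3)=24; μ^(4)=11; μ^(5)=-2; μ^(6)=-54

((0, 0, 0, 0, 0, 1); (0, 0, 0, 0, 3, 0); (0, 0, 1, 1, 0, 0); (0, 0, 0, 1, 0, 0); (0, 2, 0, 0, 0, 0); (4, 0, 0, 0, 0, 0))


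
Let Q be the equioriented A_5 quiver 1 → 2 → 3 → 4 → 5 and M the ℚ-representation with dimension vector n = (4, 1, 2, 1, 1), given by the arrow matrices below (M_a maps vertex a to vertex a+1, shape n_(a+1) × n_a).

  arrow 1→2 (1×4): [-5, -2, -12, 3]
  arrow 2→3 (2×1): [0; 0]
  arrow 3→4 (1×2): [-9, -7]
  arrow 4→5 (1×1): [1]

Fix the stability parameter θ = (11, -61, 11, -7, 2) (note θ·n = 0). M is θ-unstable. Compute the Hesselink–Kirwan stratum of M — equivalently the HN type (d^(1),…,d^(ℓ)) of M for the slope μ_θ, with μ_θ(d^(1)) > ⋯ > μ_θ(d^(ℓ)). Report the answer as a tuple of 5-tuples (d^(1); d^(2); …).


Barcode: M ≅ I[1,1]^3, I[1,2], I[3,3], I[3,5]. HN layers by μ_θ (3 steps, strictly decreasing):
  μ^(1)=11; μ^(2)=2; μ^(3)=-25

((3, 0, 1, 0, 0); (0, 0, 1, 1, 1); (1, 1, 0, 0, 0))


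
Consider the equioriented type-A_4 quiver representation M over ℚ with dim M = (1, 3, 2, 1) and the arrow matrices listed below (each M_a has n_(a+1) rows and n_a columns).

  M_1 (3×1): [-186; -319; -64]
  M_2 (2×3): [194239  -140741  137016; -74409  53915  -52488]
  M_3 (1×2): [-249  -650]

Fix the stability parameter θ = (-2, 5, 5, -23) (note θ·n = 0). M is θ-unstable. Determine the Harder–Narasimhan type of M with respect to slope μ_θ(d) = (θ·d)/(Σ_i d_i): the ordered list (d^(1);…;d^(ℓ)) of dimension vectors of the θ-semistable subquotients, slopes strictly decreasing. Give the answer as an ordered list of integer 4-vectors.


Via rank(M_{q-1}∘⋯∘M_p): M ≅ I[1,4], I[2,2], I[2,3].
μ_θ-semistable layers: μ^(1)=5; μ^(2)=-15/4

((0, 2, 1, 0); (1, 1, 1, 1))


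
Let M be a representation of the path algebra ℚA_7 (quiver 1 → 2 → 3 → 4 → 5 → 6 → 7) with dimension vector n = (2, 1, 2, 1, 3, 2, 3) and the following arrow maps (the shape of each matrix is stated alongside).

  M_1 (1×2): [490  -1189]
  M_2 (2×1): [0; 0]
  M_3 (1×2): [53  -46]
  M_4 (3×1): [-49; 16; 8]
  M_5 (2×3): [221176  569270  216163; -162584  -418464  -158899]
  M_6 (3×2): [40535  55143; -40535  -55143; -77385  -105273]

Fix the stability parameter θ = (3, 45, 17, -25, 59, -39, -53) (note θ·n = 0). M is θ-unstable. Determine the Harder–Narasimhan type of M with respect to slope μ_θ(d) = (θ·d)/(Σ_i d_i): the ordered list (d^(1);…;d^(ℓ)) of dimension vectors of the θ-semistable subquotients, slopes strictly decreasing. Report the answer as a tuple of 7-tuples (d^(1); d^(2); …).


Via rank(M_{q-1}∘⋯∘M_p): M ≅ I[1,1], I[1,2], I[3,3], I[3,5], I[5,6], I[5,7], I[7,7]^2.
μ_θ-semistable layers: μ^(1)=59; μ^(2)=45; μ^(3)=17; μ^(4)=10; μ^(5)=3; μ^(6)=-4; μ^(7)=-11; μ^(8)=-53

((0, 0, 0, 0, 1, 0, 0); (0, 1, 0, 0, 0, 0, 0); (0, 0, 1, 0, 0, 0, 0); (0, 0, 0, 0, 1, 1, 0); (2, 0, 0, 0, 0, 0, 0); (0, 0, 1, 1, 0, 0, 0); (0, 0, 0, 0, 1, 1, 1); (0, 0, 0, 0, 0, 0, 2))


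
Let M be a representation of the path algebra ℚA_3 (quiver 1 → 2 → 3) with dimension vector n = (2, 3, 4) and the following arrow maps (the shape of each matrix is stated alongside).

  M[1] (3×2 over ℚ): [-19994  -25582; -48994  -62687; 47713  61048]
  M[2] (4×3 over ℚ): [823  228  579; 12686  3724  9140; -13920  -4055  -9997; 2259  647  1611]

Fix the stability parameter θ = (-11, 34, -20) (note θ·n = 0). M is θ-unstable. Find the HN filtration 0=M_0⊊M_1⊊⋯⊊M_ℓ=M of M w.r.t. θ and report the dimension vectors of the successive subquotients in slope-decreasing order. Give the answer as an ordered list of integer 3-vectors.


Via rank(M_{q-1}∘⋯∘M_p): M ≅ I[1,3]^2, I[2,3], I[3,3].
μ_θ-semistable layers: μ^(1)=7; μ^(2)=-11; μ^(3)=-20

((0, 3, 3); (2, 0, 0); (0, 0, 1))


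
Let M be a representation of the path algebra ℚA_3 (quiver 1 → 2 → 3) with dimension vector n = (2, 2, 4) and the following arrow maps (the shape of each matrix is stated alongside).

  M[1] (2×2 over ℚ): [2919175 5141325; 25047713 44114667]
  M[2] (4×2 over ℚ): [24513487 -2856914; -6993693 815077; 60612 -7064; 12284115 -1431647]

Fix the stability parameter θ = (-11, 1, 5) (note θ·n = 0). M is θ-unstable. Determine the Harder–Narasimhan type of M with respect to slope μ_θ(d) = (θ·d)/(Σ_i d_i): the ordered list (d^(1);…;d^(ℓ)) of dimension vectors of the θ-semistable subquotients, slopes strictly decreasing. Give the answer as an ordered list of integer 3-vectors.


Via rank(M_{q-1}∘⋯∘M_p): M ≅ I[1,1], I[1,3], I[2,3], I[3,3]^2.
μ_θ-semistable layers: μ^(1)=5; μ^(2)=1; μ^(3)=-11

((0, 0, 4); (0, 2, 0); (2, 0, 0))


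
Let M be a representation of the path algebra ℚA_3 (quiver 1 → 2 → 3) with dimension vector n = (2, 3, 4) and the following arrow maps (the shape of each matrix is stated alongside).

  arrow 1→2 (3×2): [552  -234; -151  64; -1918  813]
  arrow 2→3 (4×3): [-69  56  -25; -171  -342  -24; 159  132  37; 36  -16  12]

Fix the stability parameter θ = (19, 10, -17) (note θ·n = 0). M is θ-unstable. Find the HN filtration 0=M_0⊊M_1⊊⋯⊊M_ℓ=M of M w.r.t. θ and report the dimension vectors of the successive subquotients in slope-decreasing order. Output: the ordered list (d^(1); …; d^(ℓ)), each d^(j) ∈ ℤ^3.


Barcode: M ≅ I[1,3]^2, I[2,2], I[3,3]^2. HN layers by μ_θ (3 steps, strictly decreasing):
  μ^(1)=10; μ^(2)=4; μ^(3)=-17

((0, 1, 0); (2, 2, 2); (0, 0, 2))


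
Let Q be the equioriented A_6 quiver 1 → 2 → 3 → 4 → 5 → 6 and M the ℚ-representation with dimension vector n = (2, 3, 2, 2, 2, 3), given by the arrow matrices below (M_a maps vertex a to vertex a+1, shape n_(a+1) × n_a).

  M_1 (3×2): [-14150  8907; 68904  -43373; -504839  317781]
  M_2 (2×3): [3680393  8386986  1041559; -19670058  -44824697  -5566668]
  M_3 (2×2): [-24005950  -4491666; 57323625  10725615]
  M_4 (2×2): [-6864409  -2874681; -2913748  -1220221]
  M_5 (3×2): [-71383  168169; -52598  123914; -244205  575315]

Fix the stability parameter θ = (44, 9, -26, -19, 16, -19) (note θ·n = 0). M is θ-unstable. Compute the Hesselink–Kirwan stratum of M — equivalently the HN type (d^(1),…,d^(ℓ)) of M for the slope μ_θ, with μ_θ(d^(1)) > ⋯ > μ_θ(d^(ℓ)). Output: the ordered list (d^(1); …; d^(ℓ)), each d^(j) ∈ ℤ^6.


Via rank(M_{q-1}∘⋯∘M_p): M ≅ I[1,3], I[1,5], I[2,2], I[4,6], I[6,6]^2.
μ_θ-semistable layers: μ^(1)=16; μ^(2)=9; μ^(3)=2; μ^(4)=-3/2; μ^(5)=-19

((0, 0, 0, 0, 1, 0); (1, 2, 1, 0, 0, 0); (1, 1, 1, 1, 0, 0); (0, 0, 0, 0, 1, 1); (0, 0, 0, 1, 0, 2))


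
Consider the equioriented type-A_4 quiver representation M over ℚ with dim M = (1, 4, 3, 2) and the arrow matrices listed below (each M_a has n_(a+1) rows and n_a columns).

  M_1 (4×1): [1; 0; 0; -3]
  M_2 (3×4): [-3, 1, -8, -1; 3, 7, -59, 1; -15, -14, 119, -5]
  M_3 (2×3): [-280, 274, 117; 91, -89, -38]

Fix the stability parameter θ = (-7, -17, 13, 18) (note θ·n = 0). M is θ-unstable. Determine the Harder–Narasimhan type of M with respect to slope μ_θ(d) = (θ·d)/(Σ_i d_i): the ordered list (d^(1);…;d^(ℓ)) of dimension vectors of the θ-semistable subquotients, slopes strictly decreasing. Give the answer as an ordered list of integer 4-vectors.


Via rank(M_{q-1}∘⋯∘M_p): M ≅ I[1,2], I[2,3], I[2,4]^2.
μ_θ-semistable layers: μ^(1)=18; μ^(2)=13; μ^(3)=-12; μ^(4)=-17

((0, 0, 0, 2); (0, 0, 3, 0); (1, 1, 0, 0); (0, 3, 0, 0))


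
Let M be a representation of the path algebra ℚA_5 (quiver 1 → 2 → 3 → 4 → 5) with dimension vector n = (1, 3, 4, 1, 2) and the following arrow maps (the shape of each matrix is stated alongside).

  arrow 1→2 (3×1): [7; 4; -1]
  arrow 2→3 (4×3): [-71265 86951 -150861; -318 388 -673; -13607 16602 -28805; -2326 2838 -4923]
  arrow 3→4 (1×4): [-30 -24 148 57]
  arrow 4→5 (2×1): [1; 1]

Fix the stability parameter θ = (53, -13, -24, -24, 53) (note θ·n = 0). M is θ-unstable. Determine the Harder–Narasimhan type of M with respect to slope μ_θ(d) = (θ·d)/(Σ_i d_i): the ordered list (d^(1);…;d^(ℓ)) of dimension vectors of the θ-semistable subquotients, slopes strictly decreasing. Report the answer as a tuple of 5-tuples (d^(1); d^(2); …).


Interval decomposition of M: I[1,5], I[2,3]^2, I[3,3], I[5,5].
HN type (ℓ=4): μ^(1)=53; μ^(2)=-2; μ^(3)=-37/2; μ^(4)=-24

((0, 0, 0, 0, 2); (1, 1, 1, 1, 0); (0, 2, 2, 0, 0); (0, 0, 1, 0, 0))


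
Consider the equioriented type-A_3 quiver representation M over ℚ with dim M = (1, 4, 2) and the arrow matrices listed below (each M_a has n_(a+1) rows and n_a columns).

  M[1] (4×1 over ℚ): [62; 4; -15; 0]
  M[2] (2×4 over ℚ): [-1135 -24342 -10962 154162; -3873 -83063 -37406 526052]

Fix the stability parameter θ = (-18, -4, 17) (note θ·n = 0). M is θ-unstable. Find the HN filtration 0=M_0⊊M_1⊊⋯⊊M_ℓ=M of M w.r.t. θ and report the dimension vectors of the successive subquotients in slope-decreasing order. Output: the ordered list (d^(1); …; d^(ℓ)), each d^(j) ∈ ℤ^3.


Via rank(M_{q-1}∘⋯∘M_p): M ≅ I[1,3], I[2,2]^2, I[2,3].
μ_θ-semistable layers: μ^(1)=17; μ^(2)=-4; μ^(3)=-18

((0, 0, 2); (0, 4, 0); (1, 0, 0))


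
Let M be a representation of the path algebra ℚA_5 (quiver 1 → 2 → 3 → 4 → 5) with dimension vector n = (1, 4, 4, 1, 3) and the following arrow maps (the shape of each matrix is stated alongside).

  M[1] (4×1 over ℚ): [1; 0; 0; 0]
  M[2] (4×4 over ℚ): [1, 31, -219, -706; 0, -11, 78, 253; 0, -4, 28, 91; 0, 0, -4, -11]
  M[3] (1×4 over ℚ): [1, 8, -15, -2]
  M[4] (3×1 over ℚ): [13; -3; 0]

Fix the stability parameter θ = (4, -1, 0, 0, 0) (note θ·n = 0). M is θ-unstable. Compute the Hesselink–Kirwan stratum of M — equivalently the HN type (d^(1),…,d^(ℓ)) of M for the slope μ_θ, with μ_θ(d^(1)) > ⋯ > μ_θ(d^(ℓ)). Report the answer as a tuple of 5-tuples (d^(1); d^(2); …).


Barcode: M ≅ I[1,5], I[2,2], I[2,3]^2, I[3,3], I[5,5]^2. HN layers by μ_θ (3 steps, strictly decreasing):
  μ^(1)=3/5; μ^(2)=0; μ^(3)=-1

((1, 1, 1, 1, 1); (0, 0, 3, 0, 2); (0, 3, 0, 0, 0))


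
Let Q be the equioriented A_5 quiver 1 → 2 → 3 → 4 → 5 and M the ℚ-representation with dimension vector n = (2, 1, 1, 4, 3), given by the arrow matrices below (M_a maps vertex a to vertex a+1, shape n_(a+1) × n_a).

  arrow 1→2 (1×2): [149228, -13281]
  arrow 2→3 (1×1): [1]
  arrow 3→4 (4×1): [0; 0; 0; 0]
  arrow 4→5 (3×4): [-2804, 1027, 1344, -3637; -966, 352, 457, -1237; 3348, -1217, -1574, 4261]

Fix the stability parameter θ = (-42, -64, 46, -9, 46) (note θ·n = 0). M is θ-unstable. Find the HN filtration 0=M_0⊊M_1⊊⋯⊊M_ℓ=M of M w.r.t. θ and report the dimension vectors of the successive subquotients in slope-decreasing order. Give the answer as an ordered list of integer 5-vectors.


Via rank(M_{q-1}∘⋯∘M_p): M ≅ I[1,1], I[1,3], I[4,4], I[4,5]^3.
μ_θ-semistable layers: μ^(1)=46; μ^(2)=-9; μ^(3)=-42; μ^(4)=-53

((0, 0, 1, 0, 3); (0, 0, 0, 4, 0); (1, 0, 0, 0, 0); (1, 1, 0, 0, 0))


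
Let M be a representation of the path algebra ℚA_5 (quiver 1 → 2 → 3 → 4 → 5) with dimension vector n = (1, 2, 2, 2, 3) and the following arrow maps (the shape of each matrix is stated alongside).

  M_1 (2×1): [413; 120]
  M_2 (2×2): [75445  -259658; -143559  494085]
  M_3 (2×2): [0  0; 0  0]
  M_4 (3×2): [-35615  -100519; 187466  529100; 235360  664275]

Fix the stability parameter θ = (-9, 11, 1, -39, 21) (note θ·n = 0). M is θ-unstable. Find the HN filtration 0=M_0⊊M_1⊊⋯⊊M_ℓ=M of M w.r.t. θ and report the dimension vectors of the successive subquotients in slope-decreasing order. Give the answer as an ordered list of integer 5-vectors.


Via rank(M_{q-1}∘⋯∘M_p): M ≅ I[1,3], I[2,3], I[4,5]^2, I[5,5].
μ_θ-semistable layers: μ^(1)=21; μ^(2)=6; μ^(3)=-9; μ^(4)=-39

((0, 0, 0, 0, 3); (0, 2, 2, 0, 0); (1, 0, 0, 0, 0); (0, 0, 0, 2, 0))


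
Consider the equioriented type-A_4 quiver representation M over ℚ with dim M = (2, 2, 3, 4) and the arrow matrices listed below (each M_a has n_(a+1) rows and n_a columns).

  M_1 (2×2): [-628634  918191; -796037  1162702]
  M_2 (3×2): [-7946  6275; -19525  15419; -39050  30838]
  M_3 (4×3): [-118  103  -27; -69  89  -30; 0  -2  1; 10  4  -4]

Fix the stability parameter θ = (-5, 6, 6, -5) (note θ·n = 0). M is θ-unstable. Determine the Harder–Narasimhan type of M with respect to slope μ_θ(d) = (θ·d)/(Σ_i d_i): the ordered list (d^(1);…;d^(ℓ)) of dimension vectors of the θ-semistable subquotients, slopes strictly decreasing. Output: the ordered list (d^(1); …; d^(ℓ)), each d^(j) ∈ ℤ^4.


Interval decomposition of M: I[1,4]^2, I[3,4], I[4,4].
HN type (ℓ=3): μ^(1)=7/3; μ^(2)=1/2; μ^(3)=-5

((0, 2, 2, 2); (0, 0, 1, 1); (2, 0, 0, 1))


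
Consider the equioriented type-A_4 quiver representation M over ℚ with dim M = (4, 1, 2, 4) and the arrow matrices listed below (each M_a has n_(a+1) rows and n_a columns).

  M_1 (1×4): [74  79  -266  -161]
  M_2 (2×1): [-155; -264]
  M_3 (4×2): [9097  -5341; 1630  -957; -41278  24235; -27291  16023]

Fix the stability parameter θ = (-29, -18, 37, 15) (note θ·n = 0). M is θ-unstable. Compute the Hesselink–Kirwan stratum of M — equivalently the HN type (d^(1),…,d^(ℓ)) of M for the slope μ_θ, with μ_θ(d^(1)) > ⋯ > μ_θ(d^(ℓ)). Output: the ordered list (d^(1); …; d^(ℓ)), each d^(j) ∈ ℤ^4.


Interval decomposition of M: I[1,1]^3, I[1,4], I[3,4], I[4,4]^2.
HN type (ℓ=4): μ^(1)=26; μ^(2)=15; μ^(3)=-18; μ^(4)=-29

((0, 0, 2, 2); (0, 0, 0, 2); (0, 1, 0, 0); (4, 0, 0, 0))


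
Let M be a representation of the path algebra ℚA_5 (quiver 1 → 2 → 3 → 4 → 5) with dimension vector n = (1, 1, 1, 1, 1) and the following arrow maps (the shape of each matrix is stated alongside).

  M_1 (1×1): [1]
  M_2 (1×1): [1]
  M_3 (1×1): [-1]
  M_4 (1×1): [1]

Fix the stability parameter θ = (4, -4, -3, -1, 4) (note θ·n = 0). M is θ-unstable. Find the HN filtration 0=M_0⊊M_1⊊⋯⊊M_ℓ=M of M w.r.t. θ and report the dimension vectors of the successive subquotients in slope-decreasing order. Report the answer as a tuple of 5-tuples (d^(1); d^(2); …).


Interval decomposition of M: I[1,5].
HN type (ℓ=2): μ^(1)=4; μ^(2)=-1

((0, 0, 0, 0, 1); (1, 1, 1, 1, 0))


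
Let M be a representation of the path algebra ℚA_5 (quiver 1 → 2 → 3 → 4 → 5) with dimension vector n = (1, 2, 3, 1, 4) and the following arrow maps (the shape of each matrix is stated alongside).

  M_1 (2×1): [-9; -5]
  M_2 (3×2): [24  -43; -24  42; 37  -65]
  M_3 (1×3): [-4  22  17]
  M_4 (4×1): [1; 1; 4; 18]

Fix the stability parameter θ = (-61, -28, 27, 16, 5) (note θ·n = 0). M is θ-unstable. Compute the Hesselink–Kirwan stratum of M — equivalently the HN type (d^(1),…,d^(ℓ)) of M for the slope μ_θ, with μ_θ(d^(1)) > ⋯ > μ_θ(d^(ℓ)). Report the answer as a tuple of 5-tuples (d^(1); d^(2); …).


Barcode: M ≅ I[1,3], I[2,5], I[3,3], I[5,5]^3. HN layers by μ_θ (5 steps, strictly decreasing):
  μ^(1)=27; μ^(2)=16; μ^(3)=5; μ^(4)=-28; μ^(5)=-61

((0, 0, 2, 0, 0); (0, 0, 1, 1, 1); (0, 0, 0, 0, 3); (0, 2, 0, 0, 0); (1, 0, 0, 0, 0))


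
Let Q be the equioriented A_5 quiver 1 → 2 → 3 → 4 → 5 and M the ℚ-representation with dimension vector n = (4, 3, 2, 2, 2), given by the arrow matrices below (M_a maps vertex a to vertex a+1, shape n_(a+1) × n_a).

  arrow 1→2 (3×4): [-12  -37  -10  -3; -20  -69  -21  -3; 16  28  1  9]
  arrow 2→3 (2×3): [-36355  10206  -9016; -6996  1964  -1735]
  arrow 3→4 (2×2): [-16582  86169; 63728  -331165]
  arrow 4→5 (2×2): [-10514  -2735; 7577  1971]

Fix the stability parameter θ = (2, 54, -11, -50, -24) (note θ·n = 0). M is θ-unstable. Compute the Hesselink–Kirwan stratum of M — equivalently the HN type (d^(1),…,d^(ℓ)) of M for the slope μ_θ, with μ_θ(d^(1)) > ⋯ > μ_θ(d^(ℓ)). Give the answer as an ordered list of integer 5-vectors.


Interval decomposition of M: I[1,1], I[1,2], I[1,5]^2.
HN type (ℓ=3): μ^(1)=54; μ^(2)=2; μ^(3)=-29/5

((0, 1, 0, 0, 0); (2, 0, 0, 0, 0); (2, 2, 2, 2, 2))


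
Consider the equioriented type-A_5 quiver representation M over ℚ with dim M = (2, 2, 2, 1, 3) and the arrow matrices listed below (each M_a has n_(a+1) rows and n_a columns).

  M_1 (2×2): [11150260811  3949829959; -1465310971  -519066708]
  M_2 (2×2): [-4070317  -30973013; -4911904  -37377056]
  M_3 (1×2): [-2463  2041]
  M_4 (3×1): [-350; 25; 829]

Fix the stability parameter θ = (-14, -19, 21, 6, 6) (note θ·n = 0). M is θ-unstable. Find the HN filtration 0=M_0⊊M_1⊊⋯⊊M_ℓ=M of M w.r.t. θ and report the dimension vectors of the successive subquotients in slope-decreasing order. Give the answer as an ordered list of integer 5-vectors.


Barcode: M ≅ I[1,2], I[1,5], I[3,3], I[5,5]^2. HN layers by μ_θ (4 steps, strictly decreasing):
  μ^(1)=21; μ^(2)=11; μ^(3)=6; μ^(4)=-33/2

((0, 0, 1, 0, 0); (0, 0, 1, 1, 1); (0, 0, 0, 0, 2); (2, 2, 0, 0, 0))
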